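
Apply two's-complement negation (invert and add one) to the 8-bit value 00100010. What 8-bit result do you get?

11011110

Invert: 11011101. Add 1: 11011110.
Check: 00100010 = 34, 11011110 = -34.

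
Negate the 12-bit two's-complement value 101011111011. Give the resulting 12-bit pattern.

010100000101

Invert: 010100000100. Add 1: 010100000101.
Check: 101011111011 = -1285, 010100000101 = 1285.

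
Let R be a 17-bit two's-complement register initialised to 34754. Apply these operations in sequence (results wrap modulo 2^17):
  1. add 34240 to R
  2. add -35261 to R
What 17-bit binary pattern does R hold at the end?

Start: R = 34754 = 01000011111000010.
R = 34754 + 34240 = 68994; wraps to -62078 = 10000110110000010
R = -62078 + (-35261) = -97339; wraps to 33733 = 01000001111000101

01000001111000101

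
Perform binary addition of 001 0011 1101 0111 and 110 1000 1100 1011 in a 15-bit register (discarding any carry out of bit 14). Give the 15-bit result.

111110010100010

  001001111010111
+ 110100011001011
= 111110010100010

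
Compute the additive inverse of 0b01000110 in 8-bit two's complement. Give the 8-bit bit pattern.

10111010

Invert: 10111001. Add 1: 10111010.
Check: 01000110 = 70, 10111010 = -70.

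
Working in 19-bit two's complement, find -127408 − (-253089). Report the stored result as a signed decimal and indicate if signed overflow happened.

125681; no overflow

-127408 → 1100000111001010000
-253089 → 1000010001101011111
Subtract via negate-and-add: invert 1000010001101011111 + 1 = 0111101110010100001 (i.e. 253089).
  1100000111001010000
+ 0111101110010100001
= 0011110101011110001  (discard carry-out 1)
Result 0011110101011110001: MSB = 0 → value 125681.
Addends (after negating the subtrahend) have opposite signs, so signed overflow cannot occur.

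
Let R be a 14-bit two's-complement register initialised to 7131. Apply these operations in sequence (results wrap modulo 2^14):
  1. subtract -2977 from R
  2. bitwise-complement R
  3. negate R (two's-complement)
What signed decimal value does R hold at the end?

-6275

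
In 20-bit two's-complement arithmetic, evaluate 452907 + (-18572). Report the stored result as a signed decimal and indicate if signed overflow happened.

452907 → 01101110100100101011
-18572 → 11111011011101110100
  01101110100100101011
+ 11111011011101110100
= 01101010000010011111  (discard carry-out 1)
Result 01101010000010011111: MSB = 0 → value 434335.
Addends have opposite signs, so signed overflow cannot occur.

434335; no overflow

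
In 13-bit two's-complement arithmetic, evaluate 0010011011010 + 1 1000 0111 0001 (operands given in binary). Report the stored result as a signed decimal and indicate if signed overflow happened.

-693; no overflow

0010011011010 = 1242 (signed)
1 1000 0111 0001 → 1100001110001 = -1935 (signed)
  0010011011010
+ 1100001110001
= 1110101001011
Result 1110101001011: MSB = 1 → 7499 − 8192 = -693.
Addends have opposite signs, so signed overflow cannot occur.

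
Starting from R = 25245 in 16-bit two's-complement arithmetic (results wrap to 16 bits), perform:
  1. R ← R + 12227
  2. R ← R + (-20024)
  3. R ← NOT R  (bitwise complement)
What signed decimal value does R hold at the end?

Start: R = 25245 = 0110001010011101.
R = 25245 + 12227 = 37472; wraps to -28064 = 1001001001100000
R = -28064 + (-20024) = -48088; wraps to 17448 = 0100010000101000
R = NOT 0100010000101000 = 1011101111010111 = -17449

-17449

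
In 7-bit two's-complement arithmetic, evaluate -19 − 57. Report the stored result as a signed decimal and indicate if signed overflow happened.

52; overflow

-19 → 1101101
57 → 0111001
Subtract via negate-and-add: invert 0111001 + 1 = 1000111 (i.e. -57).
  1101101
+ 1000111
= 0110100  (discard carry-out 1)
Result 0110100: MSB = 0 → value 52.
Both addends (after negating the subtrahend) are negative but the stored result is non-negative: signed overflow. The true value -19 − 57 = -76 lies outside [-64, 63].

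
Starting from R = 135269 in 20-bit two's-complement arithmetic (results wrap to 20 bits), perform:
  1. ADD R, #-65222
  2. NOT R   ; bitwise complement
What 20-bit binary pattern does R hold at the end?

11101110111001100000

Start: R = 135269 = 00100001000001100101.
R = 135269 + (-65222) = 70047 = 00010001000110011111
R = NOT 00010001000110011111 = 11101110111001100000 = -70048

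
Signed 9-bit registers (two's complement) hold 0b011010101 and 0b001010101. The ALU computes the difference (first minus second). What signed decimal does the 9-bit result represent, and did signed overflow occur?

128; no overflow

0b011010101 → 011010101 = 213 (signed)
0b001010101 → 001010101 = 85 (signed)
Subtract via negate-and-add: invert 001010101 + 1 = 110101011 (i.e. -85).
  011010101
+ 110101011
= 010000000  (discard carry-out 1)
Result 010000000: MSB = 0 → value 128.
Addends (after negating the subtrahend) have opposite signs, so signed overflow cannot occur.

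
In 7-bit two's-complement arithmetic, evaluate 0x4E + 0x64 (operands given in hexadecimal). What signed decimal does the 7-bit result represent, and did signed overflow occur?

0x4E = 1001110 = -50 (signed)
0x64 = 1100100 = -28 (signed)
  1001110
+ 1100100
= 0110010  (discard carry-out 1)
Result 0110010: MSB = 0 → value 50.
Both addends are negative but the stored result is non-negative: signed overflow. The true value -50 + (-28) = -78 lies outside [-64, 63].

50; overflow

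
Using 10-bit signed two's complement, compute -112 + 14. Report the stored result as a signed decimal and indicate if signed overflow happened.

-98; no overflow

-112 → 1110010000
14 → 0000001110
  1110010000
+ 0000001110
= 1110011110
Result 1110011110: MSB = 1 → 926 − 1024 = -98.
Addends have opposite signs, so signed overflow cannot occur.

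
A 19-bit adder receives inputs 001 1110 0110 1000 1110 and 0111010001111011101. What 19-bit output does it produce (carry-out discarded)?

1011000101001101011

  0011110011010001110
+ 0111010001111011101
= 1011000101001101011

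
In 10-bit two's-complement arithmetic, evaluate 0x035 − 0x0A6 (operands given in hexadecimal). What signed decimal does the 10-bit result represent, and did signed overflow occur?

-113; no overflow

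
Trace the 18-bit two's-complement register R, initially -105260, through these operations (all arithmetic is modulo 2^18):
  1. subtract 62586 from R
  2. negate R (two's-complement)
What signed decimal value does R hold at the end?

Start: R = -105260 = 100110010011010100.
R = -105260 − 62586 = -167846; wraps to 94298 = 010111000001011010
R = −(94298) = -94298 = 101000111110100110

-94298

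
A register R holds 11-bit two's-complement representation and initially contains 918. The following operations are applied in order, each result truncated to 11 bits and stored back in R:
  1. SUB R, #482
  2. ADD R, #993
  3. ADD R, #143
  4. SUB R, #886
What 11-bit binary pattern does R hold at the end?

Start: R = 918 = 01110010110.
R = 918 − 482 = 436 = 00110110100
R = 436 + 993 = 1429; wraps to -619 = 10110010101
R = -619 + 143 = -476 = 11000100100
R = -476 − 886 = -1362; wraps to 686 = 01010101110

01010101110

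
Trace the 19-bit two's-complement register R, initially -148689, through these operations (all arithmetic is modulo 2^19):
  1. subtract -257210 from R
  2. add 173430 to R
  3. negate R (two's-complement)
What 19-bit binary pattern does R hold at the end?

0111011001010100001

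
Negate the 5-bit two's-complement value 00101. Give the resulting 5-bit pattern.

Invert: 11010. Add 1: 11011.

11011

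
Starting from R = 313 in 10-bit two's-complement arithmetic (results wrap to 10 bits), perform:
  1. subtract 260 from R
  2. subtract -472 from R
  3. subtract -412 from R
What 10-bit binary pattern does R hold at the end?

1110101001

Start: R = 313 = 0100111001.
R = 313 − 260 = 53 = 0000110101
R = 53 − (-472) = 525; wraps to -499 = 1000001101
R = -499 − (-412) = -87 = 1110101001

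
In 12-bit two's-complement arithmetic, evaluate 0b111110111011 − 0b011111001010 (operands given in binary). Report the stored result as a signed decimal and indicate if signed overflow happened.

0b111110111011 → 111110111011 = -69 (signed)
0b011111001010 → 011111001010 = 1994 (signed)
Subtract via negate-and-add: invert 011111001010 + 1 = 100000110110 (i.e. -1994).
  111110111011
+ 100000110110
= 011111110001  (discard carry-out 1)
Result 011111110001: MSB = 0 → value 2033.
Both addends (after negating the subtrahend) are negative but the stored result is non-negative: signed overflow. The true value -69 − 1994 = -2063 lies outside [-2048, 2047].

2033; overflow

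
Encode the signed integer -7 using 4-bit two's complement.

1001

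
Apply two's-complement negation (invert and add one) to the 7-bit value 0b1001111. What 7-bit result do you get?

0110001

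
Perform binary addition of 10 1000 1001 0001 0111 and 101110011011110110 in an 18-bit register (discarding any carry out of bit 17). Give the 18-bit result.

010111000000001101

  101000100100010111
+ 101110011011110110
= 010111000000001101  (discard carry-out 1)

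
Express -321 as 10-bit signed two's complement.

1010111111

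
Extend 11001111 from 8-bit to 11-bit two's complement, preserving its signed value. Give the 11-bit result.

MSB of 11001111 is 1; replicate it into the new high bits.
111|11001111 → 11111001111 (still -49).

11111001111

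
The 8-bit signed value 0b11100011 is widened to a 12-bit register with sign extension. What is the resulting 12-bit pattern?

111111100011

MSB of 11100011 is 1; replicate it into the new high bits.
1111|11100011 → 111111100011 (still -29).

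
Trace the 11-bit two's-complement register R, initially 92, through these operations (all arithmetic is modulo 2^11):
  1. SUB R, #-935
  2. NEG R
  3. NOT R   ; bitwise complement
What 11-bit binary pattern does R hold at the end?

Start: R = 92 = 00001011100.
R = 92 − (-935) = 1027; wraps to -1021 = 10000000011
R = −(-1021) = 1021 = 01111111101
R = NOT 01111111101 = 10000000010 = -1022

10000000010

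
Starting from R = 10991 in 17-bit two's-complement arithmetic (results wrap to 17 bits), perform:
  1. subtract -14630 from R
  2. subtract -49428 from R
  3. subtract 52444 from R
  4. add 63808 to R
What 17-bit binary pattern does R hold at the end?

10101000110001101

Start: R = 10991 = 00010101011101111.
R = 10991 − (-14630) = 25621 = 00110010000010101
R = 25621 − (-49428) = 75049; wraps to -56023 = 10010010100101001
R = -56023 − 52444 = -108467; wraps to 22605 = 00101100001001101
R = 22605 + 63808 = 86413; wraps to -44659 = 10101000110001101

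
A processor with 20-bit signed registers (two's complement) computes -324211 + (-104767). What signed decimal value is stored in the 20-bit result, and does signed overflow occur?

-324211 → 10110000110110001101
-104767 → 11100110011011000001
  10110000110110001101
+ 11100110011011000001
= 10010111010001001110  (discard carry-out 1)
Result 10010111010001001110: MSB = 1 → 619598 − 1048576 = -428978.
Both addends are negative and so is the stored result: no signed overflow.

-428978; no overflow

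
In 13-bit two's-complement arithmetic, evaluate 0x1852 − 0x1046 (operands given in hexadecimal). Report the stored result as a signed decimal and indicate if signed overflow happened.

0x1852 = 1100001010010 = -1966 (signed)
0x1046 = 1000001000110 = -4026 (signed)
Subtract via negate-and-add: invert 1000001000110 + 1 = 0111110111010 (i.e. 4026).
  1100001010010
+ 0111110111010
= 0100000001100  (discard carry-out 1)
Result 0100000001100: MSB = 0 → value 2060.
Addends (after negating the subtrahend) have opposite signs, so signed overflow cannot occur.

2060; no overflow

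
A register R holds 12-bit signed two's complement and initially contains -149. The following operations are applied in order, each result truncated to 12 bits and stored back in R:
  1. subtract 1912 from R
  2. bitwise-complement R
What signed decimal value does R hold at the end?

Start: R = -149 = 111101101011.
R = -149 − 1912 = -2061; wraps to 2035 = 011111110011
R = NOT 011111110011 = 100000001100 = -2036

-2036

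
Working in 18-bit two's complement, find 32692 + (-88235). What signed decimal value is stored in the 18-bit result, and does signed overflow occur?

32692 → 000111111110110100
-88235 → 101010011101010101
  000111111110110100
+ 101010011101010101
= 110010011100001001
Result 110010011100001001: MSB = 1 → 206601 − 262144 = -55543.
Addends have opposite signs, so signed overflow cannot occur.

-55543; no overflow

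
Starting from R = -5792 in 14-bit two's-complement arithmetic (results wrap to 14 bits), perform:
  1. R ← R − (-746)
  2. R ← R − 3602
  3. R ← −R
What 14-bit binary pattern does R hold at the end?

Start: R = -5792 = 10100101100000.
R = -5792 − (-746) = -5046 = 10110001001010
R = -5046 − 3602 = -8648; wraps to 7736 = 01111000111000
R = −(7736) = -7736 = 10000111001000

10000111001000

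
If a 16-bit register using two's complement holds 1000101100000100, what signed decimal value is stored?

-29948

MSB is 1, so the value is negative.
Unsigned reading: 35588. Subtract 2^16 = 65536: 35588 − 65536 = -29948.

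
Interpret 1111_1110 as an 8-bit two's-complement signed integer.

MSB is 1, so the value is negative.
Invert: 00000001. Add 1: 00000010 = 2. So the value is −2.

-2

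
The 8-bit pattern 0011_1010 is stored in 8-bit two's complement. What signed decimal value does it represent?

58

MSB is 0, so the value is non-negative: 00111010 = 58.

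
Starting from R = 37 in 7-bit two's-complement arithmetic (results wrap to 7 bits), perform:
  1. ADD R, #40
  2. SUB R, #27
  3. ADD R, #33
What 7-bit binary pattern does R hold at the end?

1010011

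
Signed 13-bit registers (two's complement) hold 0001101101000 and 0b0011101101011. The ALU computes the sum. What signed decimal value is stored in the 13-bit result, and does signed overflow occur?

0001101101000 = 872 (signed)
0b0011101101011 → 0011101101011 = 1899 (signed)
  0001101101000
+ 0011101101011
= 0101011010011
Result 0101011010011: MSB = 0 → value 2771.
Both addends are non-negative and so is the stored result: no signed overflow.

2771; no overflow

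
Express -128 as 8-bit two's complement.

|-128| = 128 = 10000000 in 8 bits.
Invert the bits: 01111111. Add 1: 10000000.

10000000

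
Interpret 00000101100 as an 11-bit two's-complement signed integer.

44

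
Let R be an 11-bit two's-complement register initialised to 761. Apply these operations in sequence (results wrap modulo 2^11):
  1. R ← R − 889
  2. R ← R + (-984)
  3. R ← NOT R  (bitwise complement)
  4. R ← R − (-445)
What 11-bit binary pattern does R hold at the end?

11000010100

Start: R = 761 = 01011111001.
R = 761 − 889 = -128 = 11110000000
R = -128 + (-984) = -1112; wraps to 936 = 01110101000
R = NOT 01110101000 = 10001010111 = -937
R = -937 − (-445) = -492 = 11000010100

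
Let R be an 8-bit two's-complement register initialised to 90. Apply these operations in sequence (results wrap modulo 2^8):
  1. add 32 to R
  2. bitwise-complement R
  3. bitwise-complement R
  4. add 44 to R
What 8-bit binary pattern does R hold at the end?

10100110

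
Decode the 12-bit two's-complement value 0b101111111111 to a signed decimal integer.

-1025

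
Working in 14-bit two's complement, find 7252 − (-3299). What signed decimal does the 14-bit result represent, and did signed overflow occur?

7252 → 01110001010100
-3299 → 11001100011101
Subtract via negate-and-add: invert 11001100011101 + 1 = 00110011100011 (i.e. 3299).
  01110001010100
+ 00110011100011
= 10100100110111
Result 10100100110111: MSB = 1 → 10551 − 16384 = -5833.
Both addends (after negating the subtrahend) are non-negative but the stored result is negative: signed overflow. The true value 7252 − (-3299) = 10551 lies outside [-8192, 8191].

-5833; overflow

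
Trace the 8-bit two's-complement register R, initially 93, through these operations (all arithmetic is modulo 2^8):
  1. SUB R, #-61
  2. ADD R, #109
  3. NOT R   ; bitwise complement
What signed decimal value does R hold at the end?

-8

Start: R = 93 = 01011101.
R = 93 − (-61) = 154; wraps to -102 = 10011010
R = -102 + 109 = 7 = 00000111
R = NOT 00000111 = 11111000 = -8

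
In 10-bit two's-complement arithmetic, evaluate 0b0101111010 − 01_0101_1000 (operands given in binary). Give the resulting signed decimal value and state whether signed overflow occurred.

34; no overflow

0b0101111010 → 0101111010 = 378 (signed)
01_0101_1000 → 0101011000 = 344 (signed)
Subtract via negate-and-add: invert 0101011000 + 1 = 1010101000 (i.e. -344).
  0101111010
+ 1010101000
= 0000100010  (discard carry-out 1)
Result 0000100010: MSB = 0 → value 34.
Addends (after negating the subtrahend) have opposite signs, so signed overflow cannot occur.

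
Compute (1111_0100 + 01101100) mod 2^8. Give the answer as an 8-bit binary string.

  11110100
+ 01101100
= 01100000  (discard carry-out 1)

01100000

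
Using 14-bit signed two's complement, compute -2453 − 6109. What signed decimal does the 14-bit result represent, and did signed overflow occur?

7822; overflow

-2453 → 11011001101011
6109 → 01011111011101
Subtract via negate-and-add: invert 01011111011101 + 1 = 10100000100011 (i.e. -6109).
  11011001101011
+ 10100000100011
= 01111010001110  (discard carry-out 1)
Result 01111010001110: MSB = 0 → value 7822.
Both addends (after negating the subtrahend) are negative but the stored result is non-negative: signed overflow. The true value -2453 − 6109 = -8562 lies outside [-8192, 8191].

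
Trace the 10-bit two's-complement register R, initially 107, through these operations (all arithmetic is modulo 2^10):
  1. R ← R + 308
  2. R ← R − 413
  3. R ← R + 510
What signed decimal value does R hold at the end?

Start: R = 107 = 0001101011.
R = 107 + 308 = 415 = 0110011111
R = 415 − 413 = 2 = 0000000010
R = 2 + 510 = 512; wraps to -512 = 1000000000

-512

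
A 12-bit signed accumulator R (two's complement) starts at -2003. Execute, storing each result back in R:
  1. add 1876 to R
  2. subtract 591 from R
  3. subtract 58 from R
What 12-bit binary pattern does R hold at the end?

110011111000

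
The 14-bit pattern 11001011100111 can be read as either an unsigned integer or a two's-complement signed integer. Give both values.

unsigned = 13031, signed = -3353

Unsigned: 11001011100111 = 13031.
Signed: MSB=1 → 13031 − 16384 = -3353.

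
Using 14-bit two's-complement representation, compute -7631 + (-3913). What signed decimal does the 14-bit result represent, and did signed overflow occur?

-7631 → 10001000110001
-3913 → 11000010110111
  10001000110001
+ 11000010110111
= 01001011101000  (discard carry-out 1)
Result 01001011101000: MSB = 0 → value 4840.
Both addends are negative but the stored result is non-negative: signed overflow. The true value -7631 + (-3913) = -11544 lies outside [-8192, 8191].

4840; overflow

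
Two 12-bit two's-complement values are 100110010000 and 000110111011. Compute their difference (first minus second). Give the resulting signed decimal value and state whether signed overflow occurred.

100110010000 = -1648 (signed)
000110111011 = 443 (signed)
Subtract via negate-and-add: invert 000110111011 + 1 = 111001000101 (i.e. -443).
  100110010000
+ 111001000101
= 011111010101  (discard carry-out 1)
Result 011111010101: MSB = 0 → value 2005.
Both addends (after negating the subtrahend) are negative but the stored result is non-negative: signed overflow. The true value -1648 − 443 = -2091 lies outside [-2048, 2047].

2005; overflow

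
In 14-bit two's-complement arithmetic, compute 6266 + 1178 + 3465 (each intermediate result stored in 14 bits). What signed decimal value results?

-5475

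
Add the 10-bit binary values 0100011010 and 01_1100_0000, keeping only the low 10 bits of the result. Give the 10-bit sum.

1011011010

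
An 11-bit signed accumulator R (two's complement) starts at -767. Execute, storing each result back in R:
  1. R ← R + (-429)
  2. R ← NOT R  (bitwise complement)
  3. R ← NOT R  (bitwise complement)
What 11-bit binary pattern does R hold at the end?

01101010100

Start: R = -767 = 10100000001.
R = -767 + (-429) = -1196; wraps to 852 = 01101010100
R = NOT 01101010100 = 10010101011 = -853
R = NOT 10010101011 = 01101010100 = 852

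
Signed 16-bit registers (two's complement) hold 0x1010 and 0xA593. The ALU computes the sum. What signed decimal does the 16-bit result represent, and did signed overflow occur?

-19037; no overflow

0x1010 = 0001000000010000 = 4112 (signed)
0xA593 = 1010010110010011 = -23149 (signed)
  0001000000010000
+ 1010010110010011
= 1011010110100011
Result 1011010110100011: MSB = 1 → 46499 − 65536 = -19037.
Addends have opposite signs, so signed overflow cannot occur.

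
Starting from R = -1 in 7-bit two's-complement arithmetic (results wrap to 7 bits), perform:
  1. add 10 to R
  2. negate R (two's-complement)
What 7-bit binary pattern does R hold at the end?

Start: R = -1 = 1111111.
R = -1 + 10 = 9 = 0001001
R = −(9) = -9 = 1110111

1110111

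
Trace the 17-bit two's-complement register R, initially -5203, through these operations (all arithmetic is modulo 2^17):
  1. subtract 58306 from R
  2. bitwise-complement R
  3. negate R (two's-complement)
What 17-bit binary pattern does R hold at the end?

Start: R = -5203 = 11110101110101101.
R = -5203 − 58306 = -63509 = 10000011111101011
R = NOT 10000011111101011 = 01111100000010100 = 63508
R = −(63508) = -63508 = 10000011111101100

10000011111101100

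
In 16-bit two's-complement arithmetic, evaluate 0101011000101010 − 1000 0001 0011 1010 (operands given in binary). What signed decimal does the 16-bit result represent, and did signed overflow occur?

0101011000101010 = 22058 (signed)
1000 0001 0011 1010 → 1000000100111010 = -32454 (signed)
Subtract via negate-and-add: invert 1000000100111010 + 1 = 0111111011000110 (i.e. 32454).
  0101011000101010
+ 0111111011000110
= 1101010011110000
Result 1101010011110000: MSB = 1 → 54512 − 65536 = -11024.
Both addends (after negating the subtrahend) are non-negative but the stored result is negative: signed overflow. The true value 22058 − (-32454) = 54512 lies outside [-32768, 32767].

-11024; overflow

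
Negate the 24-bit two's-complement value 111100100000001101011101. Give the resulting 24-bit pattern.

000011011111110010100011

Invert: 000011011111110010100010. Add 1: 000011011111110010100011.
Check: 111100100000001101011101 = -916643, 000011011111110010100011 = 916643.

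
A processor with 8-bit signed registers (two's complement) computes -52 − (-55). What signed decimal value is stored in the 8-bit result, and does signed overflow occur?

3; no overflow

-52 → 11001100
-55 → 11001001
Subtract via negate-and-add: invert 11001001 + 1 = 00110111 (i.e. 55).
  11001100
+ 00110111
= 00000011  (discard carry-out 1)
Result 00000011: MSB = 0 → value 3.
Addends (after negating the subtrahend) have opposite signs, so signed overflow cannot occur.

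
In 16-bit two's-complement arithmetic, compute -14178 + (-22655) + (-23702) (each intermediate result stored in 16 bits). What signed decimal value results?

-14178 + (-22655) = -36833 → wraps to 28703 (0111000000011111)
28703 + (-23702) = 5001 (0001001110001001)

5001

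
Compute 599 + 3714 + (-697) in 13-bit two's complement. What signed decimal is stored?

3616

599 + 3714 = 4313 → wraps to -3879 (1000011011001)
-3879 + (-697) = -4576 → wraps to 3616 (0111000100000)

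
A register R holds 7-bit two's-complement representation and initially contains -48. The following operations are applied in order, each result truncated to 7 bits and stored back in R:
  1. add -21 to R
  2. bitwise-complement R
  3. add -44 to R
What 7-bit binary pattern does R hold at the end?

0011000

Start: R = -48 = 1010000.
R = -48 + (-21) = -69; wraps to 59 = 0111011
R = NOT 0111011 = 1000100 = -60
R = -60 + (-44) = -104; wraps to 24 = 0011000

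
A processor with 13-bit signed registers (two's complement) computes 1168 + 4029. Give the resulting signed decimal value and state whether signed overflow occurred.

-2995; overflow

1168 → 0010010010000
4029 → 0111110111101
  0010010010000
+ 0111110111101
= 1010001001101
Result 1010001001101: MSB = 1 → 5197 − 8192 = -2995.
Both addends are non-negative but the stored result is negative: signed overflow. The true value 1168 + 4029 = 5197 lies outside [-4096, 4095].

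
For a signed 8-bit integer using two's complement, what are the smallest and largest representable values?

min = -128, max = 127

Minimum: −2^7 = -128.
Maximum: 2^7 − 1 = 127.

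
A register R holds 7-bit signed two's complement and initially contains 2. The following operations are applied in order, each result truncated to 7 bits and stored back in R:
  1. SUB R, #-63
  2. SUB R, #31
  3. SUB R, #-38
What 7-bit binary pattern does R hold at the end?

1001000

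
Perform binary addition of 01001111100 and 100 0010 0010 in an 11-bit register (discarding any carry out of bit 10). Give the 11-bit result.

11010011110

  01001111100
+ 10000100010
= 11010011110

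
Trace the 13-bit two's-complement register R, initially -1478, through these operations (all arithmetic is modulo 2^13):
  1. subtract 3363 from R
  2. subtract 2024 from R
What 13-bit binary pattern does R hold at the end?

0010100101111

Start: R = -1478 = 1101000111010.
R = -1478 − 3363 = -4841; wraps to 3351 = 0110100010111
R = 3351 − 2024 = 1327 = 0010100101111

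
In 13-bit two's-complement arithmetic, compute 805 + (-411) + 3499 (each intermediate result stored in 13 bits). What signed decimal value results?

3893

805 + (-411) = 394 (0000110001010)
394 + 3499 = 3893 (0111100110101)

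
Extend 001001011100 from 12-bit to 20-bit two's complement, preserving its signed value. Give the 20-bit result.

MSB of 001001011100 is 0; replicate it into the new high bits.
00000000|001001011100 → 00000000001001011100 (still 604).

00000000001001011100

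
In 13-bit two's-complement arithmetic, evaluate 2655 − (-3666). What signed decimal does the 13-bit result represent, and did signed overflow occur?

2655 → 0101001011111
-3666 → 1000110101110
Subtract via negate-and-add: invert 1000110101110 + 1 = 0111001010010 (i.e. 3666).
  0101001011111
+ 0111001010010
= 1100010110001
Result 1100010110001: MSB = 1 → 6321 − 8192 = -1871.
Both addends (after negating the subtrahend) are non-negative but the stored result is negative: signed overflow. The true value 2655 − (-3666) = 6321 lies outside [-4096, 4095].

-1871; overflow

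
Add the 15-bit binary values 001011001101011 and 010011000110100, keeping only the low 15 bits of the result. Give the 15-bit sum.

  001011001101011
+ 010011000110100
= 011110010011111

011110010011111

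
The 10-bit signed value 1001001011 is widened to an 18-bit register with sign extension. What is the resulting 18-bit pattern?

MSB of 1001001011 is 1; replicate it into the new high bits.
11111111|1001001011 → 111111111001001011 (still -437).

111111111001001011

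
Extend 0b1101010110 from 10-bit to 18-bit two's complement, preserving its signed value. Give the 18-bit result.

MSB of 1101010110 is 1; replicate it into the new high bits.
11111111|1101010110 → 111111111101010110 (still -170).

111111111101010110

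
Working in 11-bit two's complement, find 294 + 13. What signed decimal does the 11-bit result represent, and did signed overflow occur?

294 → 00100100110
13 → 00000001101
  00100100110
+ 00000001101
= 00100110011
Result 00100110011: MSB = 0 → value 307.
Both addends are non-negative and so is the stored result: no signed overflow.

307; no overflow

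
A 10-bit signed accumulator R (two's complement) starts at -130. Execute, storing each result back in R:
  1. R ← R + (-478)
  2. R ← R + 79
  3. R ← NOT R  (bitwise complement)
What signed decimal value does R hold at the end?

-496

Start: R = -130 = 1101111110.
R = -130 + (-478) = -608; wraps to 416 = 0110100000
R = 416 + 79 = 495 = 0111101111
R = NOT 0111101111 = 1000010000 = -496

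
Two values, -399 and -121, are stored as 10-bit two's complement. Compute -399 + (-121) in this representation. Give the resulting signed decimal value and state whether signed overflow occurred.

504; overflow

-399 → 1001110001
-121 → 1110000111
  1001110001
+ 1110000111
= 0111111000  (discard carry-out 1)
Result 0111111000: MSB = 0 → value 504.
Both addends are negative but the stored result is non-negative: signed overflow. The true value -399 + (-121) = -520 lies outside [-512, 511].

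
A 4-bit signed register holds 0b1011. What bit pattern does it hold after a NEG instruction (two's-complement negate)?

Invert: 0100. Add 1: 0101.

0101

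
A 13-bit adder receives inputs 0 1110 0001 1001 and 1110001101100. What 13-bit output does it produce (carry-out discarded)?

  0111000011001
+ 1110001101100
= 0101010000101  (discard carry-out 1)

0101010000101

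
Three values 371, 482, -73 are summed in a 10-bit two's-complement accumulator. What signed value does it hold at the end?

371 + 482 = 853 → wraps to -171 (1101010101)
-171 + (-73) = -244 (1100001100)

-244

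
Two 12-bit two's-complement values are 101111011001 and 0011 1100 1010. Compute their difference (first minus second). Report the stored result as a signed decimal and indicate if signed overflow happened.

101111011001 = -1063 (signed)
0011 1100 1010 → 001111001010 = 970 (signed)
Subtract via negate-and-add: invert 001111001010 + 1 = 110000110110 (i.e. -970).
  101111011001
+ 110000110110
= 100000001111  (discard carry-out 1)
Result 100000001111: MSB = 1 → 2063 − 4096 = -2033.
Both addends (after negating the subtrahend) are negative and so is the stored result: no signed overflow.

-2033; no overflow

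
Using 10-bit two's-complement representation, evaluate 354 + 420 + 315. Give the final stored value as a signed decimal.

354 + 420 = 774 → wraps to -250 (1100000110)
-250 + 315 = 65 (0001000001)

65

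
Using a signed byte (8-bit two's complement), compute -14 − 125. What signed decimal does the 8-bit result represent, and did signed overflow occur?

117; overflow

-14 → 11110010
125 → 01111101
Subtract via negate-and-add: invert 01111101 + 1 = 10000011 (i.e. -125).
  11110010
+ 10000011
= 01110101  (discard carry-out 1)
Result 01110101: MSB = 0 → value 117.
Both addends (after negating the subtrahend) are negative but the stored result is non-negative: signed overflow. The true value -14 − 125 = -139 lies outside [-128, 127].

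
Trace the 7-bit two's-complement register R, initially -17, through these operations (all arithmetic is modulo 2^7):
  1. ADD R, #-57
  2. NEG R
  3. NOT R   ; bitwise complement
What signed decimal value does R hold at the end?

53

Start: R = -17 = 1101111.
R = -17 + (-57) = -74; wraps to 54 = 0110110
R = −(54) = -54 = 1001010
R = NOT 1001010 = 0110101 = 53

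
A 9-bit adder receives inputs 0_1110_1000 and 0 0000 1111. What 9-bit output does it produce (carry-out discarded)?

  011101000
+ 000001111
= 011110111

011110111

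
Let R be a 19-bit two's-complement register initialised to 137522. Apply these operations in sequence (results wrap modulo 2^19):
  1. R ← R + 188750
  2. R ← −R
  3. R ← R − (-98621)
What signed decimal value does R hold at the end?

-227651

Start: R = 137522 = 0100001100100110010.
R = 137522 + 188750 = 326272; wraps to -198016 = 1001111101010000000
R = −(-198016) = 198016 = 0110000010110000000
R = 198016 − (-98621) = 296637; wraps to -227651 = 1001000011010111101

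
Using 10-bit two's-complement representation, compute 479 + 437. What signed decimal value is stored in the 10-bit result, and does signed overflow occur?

-108; overflow

479 → 0111011111
437 → 0110110101
  0111011111
+ 0110110101
= 1110010100
Result 1110010100: MSB = 1 → 916 − 1024 = -108.
Both addends are non-negative but the stored result is negative: signed overflow. The true value 479 + 437 = 916 lies outside [-512, 511].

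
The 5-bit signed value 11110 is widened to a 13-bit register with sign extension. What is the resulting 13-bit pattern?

1111111111110

MSB of 11110 is 1; replicate it into the new high bits.
11111111|11110 → 1111111111110 (still -2).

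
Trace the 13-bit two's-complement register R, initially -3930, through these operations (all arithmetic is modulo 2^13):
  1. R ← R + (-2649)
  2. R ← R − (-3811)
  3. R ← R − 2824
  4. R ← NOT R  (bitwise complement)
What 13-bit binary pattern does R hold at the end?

Start: R = -3930 = 1000010100110.
R = -3930 + (-2649) = -6579; wraps to 1613 = 0011001001101
R = 1613 − (-3811) = 5424; wraps to -2768 = 1010100110000
R = -2768 − 2824 = -5592; wraps to 2600 = 0101000101000
R = NOT 0101000101000 = 1010111010111 = -2601

1010111010111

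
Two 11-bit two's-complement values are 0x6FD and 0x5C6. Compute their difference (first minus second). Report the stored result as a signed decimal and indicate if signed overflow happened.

311; no overflow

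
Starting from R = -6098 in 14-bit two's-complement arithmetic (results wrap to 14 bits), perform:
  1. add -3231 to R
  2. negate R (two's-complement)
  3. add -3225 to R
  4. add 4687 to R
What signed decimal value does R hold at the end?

-5593

Start: R = -6098 = 10100000101110.
R = -6098 + (-3231) = -9329; wraps to 7055 = 01101110001111
R = −(7055) = -7055 = 10010001110001
R = -7055 + (-3225) = -10280; wraps to 6104 = 01011111011000
R = 6104 + 4687 = 10791; wraps to -5593 = 10101000100111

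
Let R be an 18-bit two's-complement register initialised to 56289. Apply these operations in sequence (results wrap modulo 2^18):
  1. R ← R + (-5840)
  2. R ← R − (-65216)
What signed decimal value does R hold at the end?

Start: R = 56289 = 001101101111100001.
R = 56289 + (-5840) = 50449 = 001100010100010001
R = 50449 − (-65216) = 115665 = 011100001111010001

115665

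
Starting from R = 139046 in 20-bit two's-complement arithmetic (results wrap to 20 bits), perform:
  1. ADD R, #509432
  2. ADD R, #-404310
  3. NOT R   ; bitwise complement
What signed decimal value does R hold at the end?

Start: R = 139046 = 00100001111100100110.
R = 139046 + 509432 = 648478; wraps to -400098 = 10011110010100011110
R = -400098 + (-404310) = -804408; wraps to 244168 = 00111011100111001000
R = NOT 00111011100111001000 = 11000100011000110111 = -244169

-244169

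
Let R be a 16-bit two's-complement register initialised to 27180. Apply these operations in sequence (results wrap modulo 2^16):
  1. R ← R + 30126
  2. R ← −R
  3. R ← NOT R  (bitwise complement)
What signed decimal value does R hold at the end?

-8231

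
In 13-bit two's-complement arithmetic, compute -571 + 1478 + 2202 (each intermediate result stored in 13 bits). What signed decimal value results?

3109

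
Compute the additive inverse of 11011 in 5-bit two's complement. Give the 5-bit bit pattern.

Invert: 00100. Add 1: 00101.
Check: 11011 = -5, 00101 = 5.

00101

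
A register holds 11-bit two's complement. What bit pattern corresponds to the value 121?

121 is non-negative, so write it directly in 11 bits: 00001111001.

00001111001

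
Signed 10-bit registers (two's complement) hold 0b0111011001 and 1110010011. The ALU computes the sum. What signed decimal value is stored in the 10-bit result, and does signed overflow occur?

0b0111011001 → 0111011001 = 473 (signed)
1110010011 = -109 (signed)
  0111011001
+ 1110010011
= 0101101100  (discard carry-out 1)
Result 0101101100: MSB = 0 → value 364.
Addends have opposite signs, so signed overflow cannot occur.

364; no overflow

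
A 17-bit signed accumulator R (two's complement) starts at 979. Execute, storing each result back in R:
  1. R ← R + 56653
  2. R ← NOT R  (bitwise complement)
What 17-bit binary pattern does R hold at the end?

10001111011011111

Start: R = 979 = 00000001111010011.
R = 979 + 56653 = 57632 = 01110000100100000
R = NOT 01110000100100000 = 10001111011011111 = -57633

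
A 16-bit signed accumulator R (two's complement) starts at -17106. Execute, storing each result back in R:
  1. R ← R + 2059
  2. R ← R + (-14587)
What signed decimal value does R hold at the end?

-29634

Start: R = -17106 = 1011110100101110.
R = -17106 + 2059 = -15047 = 1100010100111001
R = -15047 + (-14587) = -29634 = 1000110000111110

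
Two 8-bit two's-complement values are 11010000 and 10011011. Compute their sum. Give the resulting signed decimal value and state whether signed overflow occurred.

107; overflow

11010000 = -48 (signed)
10011011 = -101 (signed)
  11010000
+ 10011011
= 01101011  (discard carry-out 1)
Result 01101011: MSB = 0 → value 107.
Both addends are negative but the stored result is non-negative: signed overflow. The true value -48 + (-101) = -149 lies outside [-128, 127].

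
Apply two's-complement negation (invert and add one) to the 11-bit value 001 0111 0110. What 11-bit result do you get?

11010001010

Invert: 11010001001. Add 1: 11010001010.
Check: 00101110110 = 374, 11010001010 = -374.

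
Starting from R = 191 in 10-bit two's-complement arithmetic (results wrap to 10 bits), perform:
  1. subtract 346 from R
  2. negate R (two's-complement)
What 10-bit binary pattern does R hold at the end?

Start: R = 191 = 0010111111.
R = 191 − 346 = -155 = 1101100101
R = −(-155) = 155 = 0010011011

0010011011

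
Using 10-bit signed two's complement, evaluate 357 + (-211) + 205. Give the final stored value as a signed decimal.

357 + (-211) = 146 (0010010010)
146 + 205 = 351 (0101011111)

351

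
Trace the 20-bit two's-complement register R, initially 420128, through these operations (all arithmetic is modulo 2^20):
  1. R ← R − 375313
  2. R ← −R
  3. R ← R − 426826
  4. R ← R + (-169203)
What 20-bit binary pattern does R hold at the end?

01100011100010110100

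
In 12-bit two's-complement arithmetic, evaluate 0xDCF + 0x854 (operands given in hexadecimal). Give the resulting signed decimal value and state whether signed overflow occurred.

1571; overflow

0xDCF = 110111001111 = -561 (signed)
0x854 = 100001010100 = -1964 (signed)
  110111001111
+ 100001010100
= 011000100011  (discard carry-out 1)
Result 011000100011: MSB = 0 → value 1571.
Both addends are negative but the stored result is non-negative: signed overflow. The true value -561 + (-1964) = -2525 lies outside [-2048, 2047].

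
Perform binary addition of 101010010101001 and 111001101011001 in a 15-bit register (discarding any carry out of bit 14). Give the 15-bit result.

100100000000010

  101010010101001
+ 111001101011001
= 100100000000010  (discard carry-out 1)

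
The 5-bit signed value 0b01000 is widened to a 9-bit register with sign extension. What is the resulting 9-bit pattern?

000001000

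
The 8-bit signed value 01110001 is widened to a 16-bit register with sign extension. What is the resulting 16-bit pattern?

MSB of 01110001 is 0; replicate it into the new high bits.
00000000|01110001 → 0000000001110001 (still 113).

0000000001110001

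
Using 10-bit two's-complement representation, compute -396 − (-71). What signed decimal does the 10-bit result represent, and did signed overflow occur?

-396 → 1001110100
-71 → 1110111001
Subtract via negate-and-add: invert 1110111001 + 1 = 0001000111 (i.e. 71).
  1001110100
+ 0001000111
= 1010111011
Result 1010111011: MSB = 1 → 699 − 1024 = -325.
Addends (after negating the subtrahend) have opposite signs, so signed overflow cannot occur.

-325; no overflow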